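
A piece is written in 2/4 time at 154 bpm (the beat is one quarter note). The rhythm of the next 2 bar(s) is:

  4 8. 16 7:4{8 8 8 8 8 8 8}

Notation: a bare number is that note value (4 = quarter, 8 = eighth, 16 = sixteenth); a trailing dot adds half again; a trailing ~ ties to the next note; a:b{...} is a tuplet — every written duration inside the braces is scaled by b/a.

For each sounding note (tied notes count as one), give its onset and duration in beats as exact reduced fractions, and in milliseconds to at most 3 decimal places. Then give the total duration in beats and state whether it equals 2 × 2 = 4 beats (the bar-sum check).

1) 0.0ms=0b +389.61ms=1b
2) 389.61ms=1b +292.208ms=3/4b
3) 681.818ms=7/4b +97.403ms=1/4b
4) 779.221ms=2b +111.317ms=2/7b
5) 890.538ms=16/7b +111.317ms=2/7b
6) 1001.855ms=18/7b +111.317ms=2/7b
7) 1113.173ms=20/7b +111.317ms=2/7b
8) 1224.49ms=22/7b +111.317ms=2/7b
9) 1335.807ms=24/7b +111.317ms=2/7b
10) 1447.124ms=26/7b +111.317ms=2/7b
Σ=4b of 4 (154bpm 2/4) — PASS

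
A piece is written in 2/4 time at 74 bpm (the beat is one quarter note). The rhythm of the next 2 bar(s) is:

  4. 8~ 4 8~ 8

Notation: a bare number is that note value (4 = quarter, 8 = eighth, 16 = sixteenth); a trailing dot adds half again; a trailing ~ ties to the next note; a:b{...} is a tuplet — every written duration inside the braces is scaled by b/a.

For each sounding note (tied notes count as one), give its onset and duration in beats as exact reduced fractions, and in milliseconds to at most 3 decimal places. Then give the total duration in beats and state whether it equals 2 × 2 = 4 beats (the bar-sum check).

1) 0.0ms=0b +1216.216ms=3/2b
2) 1216.216ms=3/2b +1216.216ms=3/2b
3) 2432.432ms=3b +810.811ms=1b
Σ=4b of 4 (74bpm 2/4) — PASS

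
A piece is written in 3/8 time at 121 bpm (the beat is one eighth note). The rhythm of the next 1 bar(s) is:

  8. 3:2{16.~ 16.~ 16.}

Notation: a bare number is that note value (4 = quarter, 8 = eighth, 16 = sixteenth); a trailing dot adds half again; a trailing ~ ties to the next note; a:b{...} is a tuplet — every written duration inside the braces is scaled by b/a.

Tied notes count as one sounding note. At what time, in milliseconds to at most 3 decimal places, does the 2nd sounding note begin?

1. 0.0ms @ 0 + 743.802ms (3/2)
2. 743.802ms @ 3/2 + 743.802ms (3/2)

note 2 onset = 3/2b = 743.802ms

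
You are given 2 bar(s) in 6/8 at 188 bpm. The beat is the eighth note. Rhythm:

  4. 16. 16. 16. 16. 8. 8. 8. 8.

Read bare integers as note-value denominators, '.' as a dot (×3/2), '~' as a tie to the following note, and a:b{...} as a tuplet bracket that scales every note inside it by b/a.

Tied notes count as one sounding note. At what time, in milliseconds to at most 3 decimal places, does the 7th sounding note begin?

1. 0.0ms @ 0 + 957.447ms (3)
2. 957.447ms @ 3 + 239.362ms (3/4)
3. 1196.809ms @ 15/4 + 239.362ms (3/4)
4. 1436.17ms @ 9/2 + 239.362ms (3/4)
5. 1675.532ms @ 21/4 + 239.362ms (3/4)
6. 1914.894ms @ 6 + 478.723ms (3/2)
7. 2393.617ms @ 15/2 + 478.723ms (3/2)
8. 2872.34ms @ 9 + 478.723ms (3/2)
9. 3351.064ms @ 21/2 + 478.723ms (3/2)

note 7 onset = 15/2b = 2393.617ms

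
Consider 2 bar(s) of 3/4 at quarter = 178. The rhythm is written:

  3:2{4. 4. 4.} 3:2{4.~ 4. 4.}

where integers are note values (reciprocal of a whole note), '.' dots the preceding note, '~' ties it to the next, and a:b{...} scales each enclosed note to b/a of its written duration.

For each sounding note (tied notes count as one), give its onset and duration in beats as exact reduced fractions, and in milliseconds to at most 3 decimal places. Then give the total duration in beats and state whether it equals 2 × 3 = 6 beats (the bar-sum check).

1) 0.0ms=0b +337.079ms=1b
2) 337.079ms=1b +337.079ms=1b
3) 674.157ms=2b +337.079ms=1b
4) 1011.236ms=3b +674.157ms=2b
5) 1685.393ms=5b +337.079ms=1b
Σ=6b of 6 (178bpm 3/4) — PASS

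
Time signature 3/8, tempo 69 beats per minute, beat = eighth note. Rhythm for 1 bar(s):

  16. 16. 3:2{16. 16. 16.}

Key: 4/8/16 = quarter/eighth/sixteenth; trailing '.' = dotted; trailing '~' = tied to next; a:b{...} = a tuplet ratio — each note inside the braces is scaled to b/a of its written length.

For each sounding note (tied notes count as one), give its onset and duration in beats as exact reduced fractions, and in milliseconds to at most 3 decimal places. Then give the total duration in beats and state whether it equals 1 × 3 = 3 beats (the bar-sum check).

1) 0.0ms=0b +652.174ms=3/4b
2) 652.174ms=3/4b +652.174ms=3/4b
3) 1304.348ms=3/2b +434.783ms=1/2b
4) 1739.13ms=2b +434.783ms=1/2b
5) 2173.913ms=5/2b +434.783ms=1/2b
Σ=3b of 3 (69bpm 3/8) — PASS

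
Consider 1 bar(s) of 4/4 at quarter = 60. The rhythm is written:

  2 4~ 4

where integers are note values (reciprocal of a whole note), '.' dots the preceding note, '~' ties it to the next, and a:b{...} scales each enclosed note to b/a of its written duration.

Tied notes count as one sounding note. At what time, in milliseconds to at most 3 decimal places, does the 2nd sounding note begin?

note 2 onset = 2b = 2000.0ms

1. 0.0ms @ 0 + 2000.0ms (2)
2. 2000.0ms @ 2 + 2000.0ms (2)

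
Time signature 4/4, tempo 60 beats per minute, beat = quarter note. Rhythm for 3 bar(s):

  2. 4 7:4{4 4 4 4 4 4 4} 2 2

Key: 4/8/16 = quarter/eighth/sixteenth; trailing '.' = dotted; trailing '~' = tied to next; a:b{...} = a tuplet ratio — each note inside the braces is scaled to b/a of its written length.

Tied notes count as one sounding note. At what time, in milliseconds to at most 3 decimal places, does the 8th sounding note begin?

1. 0.0ms @ 0 + 3000.0ms (3)
2. 3000.0ms @ 3 + 1000.0ms (1)
3. 4000.0ms @ 4 + 571.429ms (4/7)
4. 4571.429ms @ 32/7 + 571.429ms (4/7)
5. 5142.857ms @ 36/7 + 571.429ms (4/7)
6. 5714.286ms @ 40/7 + 571.429ms (4/7)
7. 6285.714ms @ 44/7 + 571.429ms (4/7)
8. 6857.143ms @ 48/7 + 571.429ms (4/7)
9. 7428.571ms @ 52/7 + 571.429ms (4/7)
10. 8000.0ms @ 8 + 2000.0ms (2)
11. 10000.0ms @ 10 + 2000.0ms (2)

note 8 onset = 48/7b = 6857.143ms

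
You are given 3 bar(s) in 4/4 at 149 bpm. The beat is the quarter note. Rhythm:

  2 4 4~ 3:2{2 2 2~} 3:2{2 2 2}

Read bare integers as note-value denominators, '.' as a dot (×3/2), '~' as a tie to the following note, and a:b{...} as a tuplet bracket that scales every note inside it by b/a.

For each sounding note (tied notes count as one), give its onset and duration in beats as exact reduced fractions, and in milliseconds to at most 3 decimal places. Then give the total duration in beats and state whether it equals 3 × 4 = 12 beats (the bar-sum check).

1) 0.0ms=0b +805.369ms=2b
2) 805.369ms=2b +402.685ms=1b
3) 1208.054ms=3b +939.597ms=7/3b
4) 2147.651ms=16/3b +536.913ms=4/3b
5) 2684.564ms=20/3b +1073.826ms=8/3b
6) 3758.389ms=28/3b +536.913ms=4/3b
7) 4295.302ms=32/3b +536.913ms=4/3b
Σ=12b of 12 (149bpm 4/4) — PASS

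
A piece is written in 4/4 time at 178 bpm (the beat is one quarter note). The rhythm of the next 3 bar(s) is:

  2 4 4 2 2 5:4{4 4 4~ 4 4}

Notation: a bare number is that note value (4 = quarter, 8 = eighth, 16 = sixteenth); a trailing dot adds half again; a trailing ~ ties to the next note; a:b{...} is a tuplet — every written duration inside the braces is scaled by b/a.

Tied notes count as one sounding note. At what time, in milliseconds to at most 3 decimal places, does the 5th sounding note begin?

1. 0.0ms @ 0 + 674.157ms (2)
2. 674.157ms @ 2 + 337.079ms (1)
3. 1011.236ms @ 3 + 337.079ms (1)
4. 1348.315ms @ 4 + 674.157ms (2)
5. 2022.472ms @ 6 + 674.157ms (2)
6. 2696.629ms @ 8 + 269.663ms (4/5)
7. 2966.292ms @ 44/5 + 269.663ms (4/5)
8. 3235.955ms @ 48/5 + 539.326ms (8/5)
9. 3775.281ms @ 56/5 + 269.663ms (4/5)

note 5 onset = 6b = 2022.472ms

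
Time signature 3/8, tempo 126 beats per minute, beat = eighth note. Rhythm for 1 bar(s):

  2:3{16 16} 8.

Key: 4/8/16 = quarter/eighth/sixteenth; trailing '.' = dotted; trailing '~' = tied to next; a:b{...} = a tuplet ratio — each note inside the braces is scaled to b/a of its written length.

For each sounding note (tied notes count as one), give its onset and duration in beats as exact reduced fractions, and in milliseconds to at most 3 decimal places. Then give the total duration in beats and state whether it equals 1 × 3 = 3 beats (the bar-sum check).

1) 0.0ms=0b +357.143ms=3/4b
2) 357.143ms=3/4b +357.143ms=3/4b
3) 714.286ms=3/2b +714.286ms=3/2b
Σ=3b of 3 (126bpm 3/8) — PASS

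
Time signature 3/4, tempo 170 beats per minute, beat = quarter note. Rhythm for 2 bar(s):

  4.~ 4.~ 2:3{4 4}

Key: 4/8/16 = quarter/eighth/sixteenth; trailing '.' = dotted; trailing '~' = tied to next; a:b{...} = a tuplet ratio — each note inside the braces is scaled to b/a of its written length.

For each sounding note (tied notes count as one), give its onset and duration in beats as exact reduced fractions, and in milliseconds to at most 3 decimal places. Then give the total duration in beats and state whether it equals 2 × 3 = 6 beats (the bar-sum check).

1) 0.0ms=0b +1588.235ms=9/2b
2) 1588.235ms=9/2b +529.412ms=3/2b
Σ=6b of 6 (170bpm 3/4) — PASS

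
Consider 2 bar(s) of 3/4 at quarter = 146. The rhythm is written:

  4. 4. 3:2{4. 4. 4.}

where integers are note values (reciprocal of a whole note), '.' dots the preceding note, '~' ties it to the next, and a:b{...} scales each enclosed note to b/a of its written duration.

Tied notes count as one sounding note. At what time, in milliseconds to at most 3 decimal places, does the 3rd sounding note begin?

1. 0.0ms @ 0 + 616.438ms (3/2)
2. 616.438ms @ 3/2 + 616.438ms (3/2)
3. 1232.877ms @ 3 + 410.959ms (1)
4. 1643.836ms @ 4 + 410.959ms (1)
5. 2054.795ms @ 5 + 410.959ms (1)

note 3 onset = 3b = 1232.877ms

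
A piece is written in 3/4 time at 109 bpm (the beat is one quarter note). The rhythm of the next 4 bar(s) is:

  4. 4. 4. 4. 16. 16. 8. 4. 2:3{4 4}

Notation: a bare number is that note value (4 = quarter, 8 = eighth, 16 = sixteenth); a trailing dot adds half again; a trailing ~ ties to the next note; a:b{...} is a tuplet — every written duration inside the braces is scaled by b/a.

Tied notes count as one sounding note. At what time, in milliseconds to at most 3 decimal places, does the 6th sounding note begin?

note 6 onset = 51/8b = 3509.174ms

1. 0.0ms @ 0 + 825.688ms (3/2)
2. 825.688ms @ 3/2 + 825.688ms (3/2)
3. 1651.376ms @ 3 + 825.688ms (3/2)
4. 2477.064ms @ 9/2 + 825.688ms (3/2)
5. 3302.752ms @ 6 + 206.422ms (3/8)
6. 3509.174ms @ 51/8 + 206.422ms (3/8)
7. 3715.596ms @ 27/4 + 412.844ms (3/4)
8. 4128.44ms @ 15/2 + 825.688ms (3/2)
9. 4954.128ms @ 9 + 825.688ms (3/2)
10. 5779.817ms @ 21/2 + 825.688ms (3/2)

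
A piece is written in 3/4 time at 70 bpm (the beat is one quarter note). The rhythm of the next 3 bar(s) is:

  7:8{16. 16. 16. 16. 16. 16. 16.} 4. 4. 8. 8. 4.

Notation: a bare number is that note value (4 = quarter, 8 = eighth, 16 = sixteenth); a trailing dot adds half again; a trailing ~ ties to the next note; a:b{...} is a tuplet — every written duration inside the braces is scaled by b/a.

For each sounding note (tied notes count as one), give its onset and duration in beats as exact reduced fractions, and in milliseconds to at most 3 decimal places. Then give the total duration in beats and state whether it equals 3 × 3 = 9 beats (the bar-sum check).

1) 0.0ms=0b +367.347ms=3/7b
2) 367.347ms=3/7b +367.347ms=3/7b
3) 734.694ms=6/7b +367.347ms=3/7b
4) 1102.041ms=9/7b +367.347ms=3/7b
5) 1469.388ms=12/7b +367.347ms=3/7b
6) 1836.735ms=15/7b +367.347ms=3/7b
7) 2204.082ms=18/7b +367.347ms=3/7b
8) 2571.429ms=3b +1285.714ms=3/2b
9) 3857.143ms=9/2b +1285.714ms=3/2b
10) 5142.857ms=6b +642.857ms=3/4b
11) 5785.714ms=27/4b +642.857ms=3/4b
12) 6428.571ms=15/2b +1285.714ms=3/2b
Σ=9b of 9 (70bpm 3/4) — PASS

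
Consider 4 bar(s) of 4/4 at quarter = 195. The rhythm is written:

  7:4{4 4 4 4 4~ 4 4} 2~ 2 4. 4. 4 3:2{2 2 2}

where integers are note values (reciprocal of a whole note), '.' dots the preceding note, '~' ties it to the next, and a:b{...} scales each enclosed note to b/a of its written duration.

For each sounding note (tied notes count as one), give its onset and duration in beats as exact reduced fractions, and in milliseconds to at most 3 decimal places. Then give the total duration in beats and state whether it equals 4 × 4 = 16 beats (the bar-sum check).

1) 0.0ms=0b +175.824ms=4/7b
2) 175.824ms=4/7b +175.824ms=4/7b
3) 351.648ms=8/7b +175.824ms=4/7b
4) 527.473ms=12/7b +175.824ms=4/7b
5) 703.297ms=16/7b +351.648ms=8/7b
6) 1054.945ms=24/7b +175.824ms=4/7b
7) 1230.769ms=4b +1230.769ms=4b
8) 2461.538ms=8b +461.538ms=3/2b
9) 2923.077ms=19/2b +461.538ms=3/2b
10) 3384.615ms=11b +307.692ms=1b
11) 3692.308ms=12b +410.256ms=4/3b
12) 4102.564ms=40/3b +410.256ms=4/3b
13) 4512.821ms=44/3b +410.256ms=4/3b
Σ=16b of 16 (195bpm 4/4) — PASS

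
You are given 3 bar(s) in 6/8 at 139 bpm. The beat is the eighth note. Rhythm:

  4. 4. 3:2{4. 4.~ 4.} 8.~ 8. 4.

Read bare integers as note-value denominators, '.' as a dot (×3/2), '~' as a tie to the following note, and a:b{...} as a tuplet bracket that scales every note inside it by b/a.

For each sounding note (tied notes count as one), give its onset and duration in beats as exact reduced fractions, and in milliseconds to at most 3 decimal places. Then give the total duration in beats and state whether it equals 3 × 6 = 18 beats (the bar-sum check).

1) 0.0ms=0b +1294.964ms=3b
2) 1294.964ms=3b +1294.964ms=3b
3) 2589.928ms=6b +863.309ms=2b
4) 3453.237ms=8b +1726.619ms=4b
5) 5179.856ms=12b +1294.964ms=3b
6) 6474.82ms=15b +1294.964ms=3b
Σ=18b of 18 (139bpm 6/8) — PASS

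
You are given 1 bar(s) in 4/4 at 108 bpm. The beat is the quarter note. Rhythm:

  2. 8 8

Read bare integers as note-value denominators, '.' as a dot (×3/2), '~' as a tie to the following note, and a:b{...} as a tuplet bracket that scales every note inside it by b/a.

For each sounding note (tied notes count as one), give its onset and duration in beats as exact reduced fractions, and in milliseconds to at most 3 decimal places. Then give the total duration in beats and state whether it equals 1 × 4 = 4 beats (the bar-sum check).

1) 0.0ms=0b +1666.667ms=3b
2) 1666.667ms=3b +277.778ms=1/2b
3) 1944.444ms=7/2b +277.778ms=1/2b
Σ=4b of 4 (108bpm 4/4) — PASS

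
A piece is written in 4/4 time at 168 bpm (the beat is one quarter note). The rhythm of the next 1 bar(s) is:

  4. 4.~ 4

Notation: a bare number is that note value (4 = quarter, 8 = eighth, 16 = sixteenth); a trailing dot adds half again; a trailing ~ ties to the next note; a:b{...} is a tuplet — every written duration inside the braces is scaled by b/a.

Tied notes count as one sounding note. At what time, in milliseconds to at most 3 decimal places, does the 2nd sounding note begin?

1. 0.0ms @ 0 + 535.714ms (3/2)
2. 535.714ms @ 3/2 + 892.857ms (5/2)

note 2 onset = 3/2b = 535.714ms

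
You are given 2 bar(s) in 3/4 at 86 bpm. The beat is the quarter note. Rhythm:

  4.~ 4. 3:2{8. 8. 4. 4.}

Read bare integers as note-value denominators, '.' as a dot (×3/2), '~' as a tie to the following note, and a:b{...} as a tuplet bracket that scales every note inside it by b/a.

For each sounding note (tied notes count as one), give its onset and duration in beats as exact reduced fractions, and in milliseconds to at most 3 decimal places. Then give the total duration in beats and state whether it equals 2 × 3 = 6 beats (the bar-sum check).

1) 0.0ms=0b +2093.023ms=3b
2) 2093.023ms=3b +348.837ms=1/2b
3) 2441.86ms=7/2b +348.837ms=1/2b
4) 2790.698ms=4b +697.674ms=1b
5) 3488.372ms=5b +697.674ms=1b
Σ=6b of 6 (86bpm 3/4) — PASS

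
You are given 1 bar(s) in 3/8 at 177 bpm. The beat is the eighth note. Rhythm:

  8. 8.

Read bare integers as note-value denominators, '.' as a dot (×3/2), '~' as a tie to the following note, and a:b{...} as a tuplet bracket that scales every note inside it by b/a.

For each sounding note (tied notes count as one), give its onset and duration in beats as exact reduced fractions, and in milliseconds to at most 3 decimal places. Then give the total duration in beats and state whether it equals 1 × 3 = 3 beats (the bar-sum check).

1) 0.0ms=0b +508.475ms=3/2b
2) 508.475ms=3/2b +508.475ms=3/2b
Σ=3b of 3 (177bpm 3/8) — PASS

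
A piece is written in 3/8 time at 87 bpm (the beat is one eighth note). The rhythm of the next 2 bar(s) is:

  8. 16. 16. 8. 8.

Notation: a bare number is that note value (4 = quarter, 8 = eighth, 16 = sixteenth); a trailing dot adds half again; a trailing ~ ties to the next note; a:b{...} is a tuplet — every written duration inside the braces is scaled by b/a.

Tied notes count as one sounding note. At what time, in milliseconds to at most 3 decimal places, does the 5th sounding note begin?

note 5 onset = 9/2b = 3103.448ms

1. 0.0ms @ 0 + 1034.483ms (3/2)
2. 1034.483ms @ 3/2 + 517.241ms (3/4)
3. 1551.724ms @ 9/4 + 517.241ms (3/4)
4. 2068.966ms @ 3 + 1034.483ms (3/2)
5. 3103.448ms @ 9/2 + 1034.483ms (3/2)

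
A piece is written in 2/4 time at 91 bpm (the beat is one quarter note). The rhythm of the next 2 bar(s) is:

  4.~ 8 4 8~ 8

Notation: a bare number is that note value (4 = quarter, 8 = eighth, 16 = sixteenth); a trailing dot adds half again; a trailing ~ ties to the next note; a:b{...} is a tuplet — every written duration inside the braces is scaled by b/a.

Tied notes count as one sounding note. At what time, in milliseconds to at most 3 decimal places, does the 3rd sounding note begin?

note 3 onset = 3b = 1978.022ms

1. 0.0ms @ 0 + 1318.681ms (2)
2. 1318.681ms @ 2 + 659.341ms (1)
3. 1978.022ms @ 3 + 659.341ms (1)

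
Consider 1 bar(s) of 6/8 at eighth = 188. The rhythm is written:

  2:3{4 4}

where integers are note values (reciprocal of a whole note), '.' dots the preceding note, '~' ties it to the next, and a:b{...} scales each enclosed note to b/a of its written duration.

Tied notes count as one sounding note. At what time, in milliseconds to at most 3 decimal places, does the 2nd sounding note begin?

1. 0.0ms @ 0 + 957.447ms (3)
2. 957.447ms @ 3 + 957.447ms (3)

note 2 onset = 3b = 957.447ms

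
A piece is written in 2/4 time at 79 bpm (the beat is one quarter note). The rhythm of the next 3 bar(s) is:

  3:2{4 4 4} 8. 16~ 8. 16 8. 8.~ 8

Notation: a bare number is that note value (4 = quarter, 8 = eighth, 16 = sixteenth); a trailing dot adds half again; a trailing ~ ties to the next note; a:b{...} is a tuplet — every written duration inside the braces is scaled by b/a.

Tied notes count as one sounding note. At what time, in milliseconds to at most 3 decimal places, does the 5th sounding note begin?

note 5 onset = 11/4b = 2088.608ms

1. 0.0ms @ 0 + 506.329ms (2/3)
2. 506.329ms @ 2/3 + 506.329ms (2/3)
3. 1012.658ms @ 4/3 + 506.329ms (2/3)
4. 1518.987ms @ 2 + 569.62ms (3/4)
5. 2088.608ms @ 11/4 + 759.494ms (1)
6. 2848.101ms @ 15/4 + 189.873ms (1/4)
7. 3037.975ms @ 4 + 569.62ms (3/4)
8. 3607.595ms @ 19/4 + 949.367ms (5/4)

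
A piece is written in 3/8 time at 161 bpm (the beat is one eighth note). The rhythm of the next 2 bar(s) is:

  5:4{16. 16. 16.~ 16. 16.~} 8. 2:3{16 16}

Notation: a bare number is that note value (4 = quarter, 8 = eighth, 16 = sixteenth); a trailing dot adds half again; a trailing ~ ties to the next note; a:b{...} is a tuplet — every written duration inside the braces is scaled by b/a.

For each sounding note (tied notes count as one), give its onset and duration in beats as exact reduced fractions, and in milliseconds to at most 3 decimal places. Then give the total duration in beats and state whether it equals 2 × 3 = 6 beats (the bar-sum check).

1) 0.0ms=0b +223.602ms=3/5b
2) 223.602ms=3/5b +223.602ms=3/5b
3) 447.205ms=6/5b +447.205ms=6/5b
4) 894.41ms=12/5b +782.609ms=21/10b
5) 1677.019ms=9/2b +279.503ms=3/4b
6) 1956.522ms=21/4b +279.503ms=3/4b
Σ=6b of 6 (161bpm 3/8) — PASS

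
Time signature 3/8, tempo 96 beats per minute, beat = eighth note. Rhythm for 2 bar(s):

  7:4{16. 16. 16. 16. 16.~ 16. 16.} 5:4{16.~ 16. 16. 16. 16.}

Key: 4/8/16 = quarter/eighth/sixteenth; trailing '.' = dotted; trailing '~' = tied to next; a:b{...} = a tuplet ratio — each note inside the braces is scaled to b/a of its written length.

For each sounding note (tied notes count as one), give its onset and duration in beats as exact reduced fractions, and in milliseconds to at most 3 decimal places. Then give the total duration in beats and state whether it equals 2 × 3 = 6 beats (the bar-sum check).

1) 0.0ms=0b +267.857ms=3/7b
2) 267.857ms=3/7b +267.857ms=3/7b
3) 535.714ms=6/7b +267.857ms=3/7b
4) 803.571ms=9/7b +267.857ms=3/7b
5) 1071.429ms=12/7b +535.714ms=6/7b
6) 1607.143ms=18/7b +267.857ms=3/7b
7) 1875.0ms=3b +750.0ms=6/5b
8) 2625.0ms=21/5b +375.0ms=3/5b
9) 3000.0ms=24/5b +375.0ms=3/5b
10) 3375.0ms=27/5b +375.0ms=3/5b
Σ=6b of 6 (96bpm 3/8) — PASS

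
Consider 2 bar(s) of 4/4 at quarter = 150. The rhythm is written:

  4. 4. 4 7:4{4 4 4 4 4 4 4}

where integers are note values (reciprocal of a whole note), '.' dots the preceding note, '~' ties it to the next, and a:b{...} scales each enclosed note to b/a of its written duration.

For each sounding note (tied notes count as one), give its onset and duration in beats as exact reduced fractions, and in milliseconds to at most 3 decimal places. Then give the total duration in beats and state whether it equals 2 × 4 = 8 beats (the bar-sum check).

1) 0.0ms=0b +600.0ms=3/2b
2) 600.0ms=3/2b +600.0ms=3/2b
3) 1200.0ms=3b +400.0ms=1b
4) 1600.0ms=4b +228.571ms=4/7b
5) 1828.571ms=32/7b +228.571ms=4/7b
6) 2057.143ms=36/7b +228.571ms=4/7b
7) 2285.714ms=40/7b +228.571ms=4/7b
8) 2514.286ms=44/7b +228.571ms=4/7b
9) 2742.857ms=48/7b +228.571ms=4/7b
10) 2971.429ms=52/7b +228.571ms=4/7b
Σ=8b of 8 (150bpm 4/4) — PASS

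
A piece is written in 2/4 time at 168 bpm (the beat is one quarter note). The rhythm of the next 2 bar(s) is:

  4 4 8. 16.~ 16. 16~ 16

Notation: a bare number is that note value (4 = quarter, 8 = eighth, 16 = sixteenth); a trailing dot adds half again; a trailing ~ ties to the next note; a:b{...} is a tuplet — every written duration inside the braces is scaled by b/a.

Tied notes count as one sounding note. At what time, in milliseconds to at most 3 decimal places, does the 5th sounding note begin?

1. 0.0ms @ 0 + 357.143ms (1)
2. 357.143ms @ 1 + 357.143ms (1)
3. 714.286ms @ 2 + 267.857ms (3/4)
4. 982.143ms @ 11/4 + 267.857ms (3/4)
5. 1250.0ms @ 7/2 + 178.571ms (1/2)

note 5 onset = 7/2b = 1250.0ms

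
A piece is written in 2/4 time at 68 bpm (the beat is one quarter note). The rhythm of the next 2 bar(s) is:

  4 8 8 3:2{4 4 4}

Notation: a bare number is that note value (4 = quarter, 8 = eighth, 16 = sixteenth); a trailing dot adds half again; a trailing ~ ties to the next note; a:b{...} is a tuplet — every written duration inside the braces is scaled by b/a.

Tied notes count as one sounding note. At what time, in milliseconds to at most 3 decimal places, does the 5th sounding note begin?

note 5 onset = 8/3b = 2352.941ms

1. 0.0ms @ 0 + 882.353ms (1)
2. 882.353ms @ 1 + 441.176ms (1/2)
3. 1323.529ms @ 3/2 + 441.176ms (1/2)
4. 1764.706ms @ 2 + 588.235ms (2/3)
5. 2352.941ms @ 8/3 + 588.235ms (2/3)
6. 2941.176ms @ 10/3 + 588.235ms (2/3)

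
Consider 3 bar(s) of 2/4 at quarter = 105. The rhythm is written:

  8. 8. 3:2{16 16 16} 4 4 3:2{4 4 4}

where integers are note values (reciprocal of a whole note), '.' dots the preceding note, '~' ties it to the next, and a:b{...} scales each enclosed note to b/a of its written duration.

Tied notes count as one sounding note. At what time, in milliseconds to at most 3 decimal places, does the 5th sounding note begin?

1. 0.0ms @ 0 + 428.571ms (3/4)
2. 428.571ms @ 3/4 + 428.571ms (3/4)
3. 857.143ms @ 3/2 + 95.238ms (1/6)
4. 952.381ms @ 5/3 + 95.238ms (1/6)
5. 1047.619ms @ 11/6 + 95.238ms (1/6)
6. 1142.857ms @ 2 + 571.429ms (1)
7. 1714.286ms @ 3 + 571.429ms (1)
8. 2285.714ms @ 4 + 380.952ms (2/3)
9. 2666.667ms @ 14/3 + 380.952ms (2/3)
10. 3047.619ms @ 16/3 + 380.952ms (2/3)

note 5 onset = 11/6b = 1047.619ms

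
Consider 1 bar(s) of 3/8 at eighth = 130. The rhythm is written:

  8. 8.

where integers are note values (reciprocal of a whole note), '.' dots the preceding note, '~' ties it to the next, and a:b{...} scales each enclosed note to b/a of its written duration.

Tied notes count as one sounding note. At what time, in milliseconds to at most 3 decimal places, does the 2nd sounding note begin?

note 2 onset = 3/2b = 692.308ms

1. 0.0ms @ 0 + 692.308ms (3/2)
2. 692.308ms @ 3/2 + 692.308ms (3/2)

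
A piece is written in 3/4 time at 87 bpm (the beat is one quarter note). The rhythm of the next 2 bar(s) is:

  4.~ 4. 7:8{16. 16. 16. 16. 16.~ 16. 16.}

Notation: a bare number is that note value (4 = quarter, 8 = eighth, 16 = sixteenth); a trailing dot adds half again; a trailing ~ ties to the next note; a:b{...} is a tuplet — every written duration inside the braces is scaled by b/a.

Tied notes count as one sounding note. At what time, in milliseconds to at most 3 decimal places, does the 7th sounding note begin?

note 7 onset = 39/7b = 3842.365ms

1. 0.0ms @ 0 + 2068.966ms (3)
2. 2068.966ms @ 3 + 295.567ms (3/7)
3. 2364.532ms @ 24/7 + 295.567ms (3/7)
4. 2660.099ms @ 27/7 + 295.567ms (3/7)
5. 2955.665ms @ 30/7 + 295.567ms (3/7)
6. 3251.232ms @ 33/7 + 591.133ms (6/7)
7. 3842.365ms @ 39/7 + 295.567ms (3/7)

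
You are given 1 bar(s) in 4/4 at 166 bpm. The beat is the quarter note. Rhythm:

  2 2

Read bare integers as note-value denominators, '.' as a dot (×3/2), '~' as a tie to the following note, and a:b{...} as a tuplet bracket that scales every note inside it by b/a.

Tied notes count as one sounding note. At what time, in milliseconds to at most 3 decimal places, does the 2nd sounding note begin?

note 2 onset = 2b = 722.892ms

1. 0.0ms @ 0 + 722.892ms (2)
2. 722.892ms @ 2 + 722.892ms (2)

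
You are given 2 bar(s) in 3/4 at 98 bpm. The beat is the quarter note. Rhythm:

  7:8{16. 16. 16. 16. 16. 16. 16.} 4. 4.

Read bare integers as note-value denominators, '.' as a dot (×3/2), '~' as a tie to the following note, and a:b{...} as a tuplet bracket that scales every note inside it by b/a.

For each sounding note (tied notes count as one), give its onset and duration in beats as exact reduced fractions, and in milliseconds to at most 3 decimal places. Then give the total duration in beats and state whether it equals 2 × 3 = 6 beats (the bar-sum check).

1) 0.0ms=0b +262.391ms=3/7b
2) 262.391ms=3/7b +262.391ms=3/7b
3) 524.781ms=6/7b +262.391ms=3/7b
4) 787.172ms=9/7b +262.391ms=3/7b
5) 1049.563ms=12/7b +262.391ms=3/7b
6) 1311.953ms=15/7b +262.391ms=3/7b
7) 1574.344ms=18/7b +262.391ms=3/7b
8) 1836.735ms=3b +918.367ms=3/2b
9) 2755.102ms=9/2b +918.367ms=3/2b
Σ=6b of 6 (98bpm 3/4) — PASS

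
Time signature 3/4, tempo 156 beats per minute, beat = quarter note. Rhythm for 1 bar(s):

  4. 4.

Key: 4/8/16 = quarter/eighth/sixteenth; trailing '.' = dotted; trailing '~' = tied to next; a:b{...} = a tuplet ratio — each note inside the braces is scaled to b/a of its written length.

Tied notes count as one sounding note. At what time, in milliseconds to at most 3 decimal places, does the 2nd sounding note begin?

1. 0.0ms @ 0 + 576.923ms (3/2)
2. 576.923ms @ 3/2 + 576.923ms (3/2)

note 2 onset = 3/2b = 576.923ms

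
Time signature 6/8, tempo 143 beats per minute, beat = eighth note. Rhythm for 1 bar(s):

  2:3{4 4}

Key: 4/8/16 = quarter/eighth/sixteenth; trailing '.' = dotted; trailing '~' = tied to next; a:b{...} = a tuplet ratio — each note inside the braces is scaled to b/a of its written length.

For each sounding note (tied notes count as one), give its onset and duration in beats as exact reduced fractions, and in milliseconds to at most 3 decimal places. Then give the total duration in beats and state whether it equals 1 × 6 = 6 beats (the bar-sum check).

1) 0.0ms=0b +1258.741ms=3b
2) 1258.741ms=3b +1258.741ms=3b
Σ=6b of 6 (143bpm 6/8) — PASS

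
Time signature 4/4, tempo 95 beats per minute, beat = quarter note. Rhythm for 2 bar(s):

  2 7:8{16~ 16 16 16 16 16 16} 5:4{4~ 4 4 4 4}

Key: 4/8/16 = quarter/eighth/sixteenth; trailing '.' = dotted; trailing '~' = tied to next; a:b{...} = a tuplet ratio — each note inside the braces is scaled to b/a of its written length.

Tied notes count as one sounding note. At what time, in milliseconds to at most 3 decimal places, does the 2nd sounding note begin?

1. 0.0ms @ 0 + 1263.158ms (2)
2. 1263.158ms @ 2 + 360.902ms (4/7)
3. 1624.06ms @ 18/7 + 180.451ms (2/7)
4. 1804.511ms @ 20/7 + 180.451ms (2/7)
5. 1984.962ms @ 22/7 + 180.451ms (2/7)
6. 2165.414ms @ 24/7 + 180.451ms (2/7)
7. 2345.865ms @ 26/7 + 180.451ms (2/7)
8. 2526.316ms @ 4 + 1010.526ms (8/5)
9. 3536.842ms @ 28/5 + 505.263ms (4/5)
10. 4042.105ms @ 32/5 + 505.263ms (4/5)
11. 4547.368ms @ 36/5 + 505.263ms (4/5)

note 2 onset = 2b = 1263.158ms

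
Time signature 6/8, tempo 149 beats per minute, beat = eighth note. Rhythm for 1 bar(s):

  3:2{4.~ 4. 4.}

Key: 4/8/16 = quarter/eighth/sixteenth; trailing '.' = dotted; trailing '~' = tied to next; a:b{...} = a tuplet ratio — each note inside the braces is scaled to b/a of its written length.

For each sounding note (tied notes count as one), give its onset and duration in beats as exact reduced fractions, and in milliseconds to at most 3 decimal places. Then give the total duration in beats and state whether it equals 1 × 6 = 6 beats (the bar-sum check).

1) 0.0ms=0b +1610.738ms=4b
2) 1610.738ms=4b +805.369ms=2b
Σ=6b of 6 (149bpm 6/8) — PASS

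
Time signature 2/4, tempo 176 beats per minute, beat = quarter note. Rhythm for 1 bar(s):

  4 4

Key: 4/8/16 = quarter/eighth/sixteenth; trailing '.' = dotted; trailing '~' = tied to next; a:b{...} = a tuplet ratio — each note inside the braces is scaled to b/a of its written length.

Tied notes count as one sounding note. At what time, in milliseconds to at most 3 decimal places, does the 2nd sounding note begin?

note 2 onset = 1b = 340.909ms

1. 0.0ms @ 0 + 340.909ms (1)
2. 340.909ms @ 1 + 340.909ms (1)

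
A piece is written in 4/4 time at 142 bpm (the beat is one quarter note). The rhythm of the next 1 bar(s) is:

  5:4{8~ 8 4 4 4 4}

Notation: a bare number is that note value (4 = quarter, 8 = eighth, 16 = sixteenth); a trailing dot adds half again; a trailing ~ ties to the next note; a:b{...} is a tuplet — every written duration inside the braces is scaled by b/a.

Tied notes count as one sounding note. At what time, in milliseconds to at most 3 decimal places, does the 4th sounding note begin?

1. 0.0ms @ 0 + 338.028ms (4/5)
2. 338.028ms @ 4/5 + 338.028ms (4/5)
3. 676.056ms @ 8/5 + 338.028ms (4/5)
4. 1014.085ms @ 12/5 + 338.028ms (4/5)
5. 1352.113ms @ 16/5 + 338.028ms (4/5)

note 4 onset = 12/5b = 1014.085ms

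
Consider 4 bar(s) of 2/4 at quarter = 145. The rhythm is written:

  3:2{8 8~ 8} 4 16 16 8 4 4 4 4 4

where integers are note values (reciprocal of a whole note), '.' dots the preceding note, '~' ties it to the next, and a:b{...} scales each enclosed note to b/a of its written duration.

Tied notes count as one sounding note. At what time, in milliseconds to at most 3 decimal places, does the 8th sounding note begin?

note 8 onset = 4b = 1655.172ms

1. 0.0ms @ 0 + 137.931ms (1/3)
2. 137.931ms @ 1/3 + 275.862ms (2/3)
3. 413.793ms @ 1 + 413.793ms (1)
4. 827.586ms @ 2 + 103.448ms (1/4)
5. 931.034ms @ 9/4 + 103.448ms (1/4)
6. 1034.483ms @ 5/2 + 206.897ms (1/2)
7. 1241.379ms @ 3 + 413.793ms (1)
8. 1655.172ms @ 4 + 413.793ms (1)
9. 2068.966ms @ 5 + 413.793ms (1)
10. 2482.759ms @ 6 + 413.793ms (1)
11. 2896.552ms @ 7 + 413.793ms (1)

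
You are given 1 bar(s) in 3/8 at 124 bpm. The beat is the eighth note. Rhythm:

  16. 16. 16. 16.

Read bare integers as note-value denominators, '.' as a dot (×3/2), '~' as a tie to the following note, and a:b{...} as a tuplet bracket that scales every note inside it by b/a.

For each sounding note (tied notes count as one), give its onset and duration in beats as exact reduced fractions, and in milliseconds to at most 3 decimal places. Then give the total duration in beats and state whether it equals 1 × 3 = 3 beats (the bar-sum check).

1) 0.0ms=0b +362.903ms=3/4b
2) 362.903ms=3/4b +362.903ms=3/4b
3) 725.806ms=3/2b +362.903ms=3/4b
4) 1088.71ms=9/4b +362.903ms=3/4b
Σ=3b of 3 (124bpm 3/8) — PASS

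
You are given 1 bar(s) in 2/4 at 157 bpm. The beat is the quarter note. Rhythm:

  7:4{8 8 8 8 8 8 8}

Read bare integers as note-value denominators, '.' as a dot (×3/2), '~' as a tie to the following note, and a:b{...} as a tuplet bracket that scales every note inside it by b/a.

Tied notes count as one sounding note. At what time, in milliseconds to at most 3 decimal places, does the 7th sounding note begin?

1. 0.0ms @ 0 + 109.19ms (2/7)
2. 109.19ms @ 2/7 + 109.19ms (2/7)
3. 218.38ms @ 4/7 + 109.19ms (2/7)
4. 327.571ms @ 6/7 + 109.19ms (2/7)
5. 436.761ms @ 8/7 + 109.19ms (2/7)
6. 545.951ms @ 10/7 + 109.19ms (2/7)
7. 655.141ms @ 12/7 + 109.19ms (2/7)

note 7 onset = 12/7b = 655.141ms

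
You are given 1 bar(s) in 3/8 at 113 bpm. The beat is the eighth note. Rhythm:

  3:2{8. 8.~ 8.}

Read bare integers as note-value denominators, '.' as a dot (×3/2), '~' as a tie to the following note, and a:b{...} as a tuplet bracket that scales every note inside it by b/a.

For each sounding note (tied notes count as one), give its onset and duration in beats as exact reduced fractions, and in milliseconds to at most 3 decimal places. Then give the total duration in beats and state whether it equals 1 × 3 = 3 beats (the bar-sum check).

1) 0.0ms=0b +530.973ms=1b
2) 530.973ms=1b +1061.947ms=2b
Σ=3b of 3 (113bpm 3/8) — PASS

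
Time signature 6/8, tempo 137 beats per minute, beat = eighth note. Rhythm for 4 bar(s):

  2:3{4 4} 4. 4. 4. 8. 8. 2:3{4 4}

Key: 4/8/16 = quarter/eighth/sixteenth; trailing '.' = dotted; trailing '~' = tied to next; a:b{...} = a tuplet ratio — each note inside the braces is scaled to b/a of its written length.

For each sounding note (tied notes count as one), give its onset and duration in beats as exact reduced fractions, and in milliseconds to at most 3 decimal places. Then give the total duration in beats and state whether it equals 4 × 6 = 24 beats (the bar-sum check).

1) 0.0ms=0b +1313.869ms=3b
2) 1313.869ms=3b +1313.869ms=3b
3) 2627.737ms=6b +1313.869ms=3b
4) 3941.606ms=9b +1313.869ms=3b
5) 5255.474ms=12b +1313.869ms=3b
6) 6569.343ms=15b +656.934ms=3/2b
7) 7226.277ms=33/2b +656.934ms=3/2b
8) 7883.212ms=18b +1313.869ms=3b
9) 9197.08ms=21b +1313.869ms=3b
Σ=24b of 24 (137bpm 6/8) — PASS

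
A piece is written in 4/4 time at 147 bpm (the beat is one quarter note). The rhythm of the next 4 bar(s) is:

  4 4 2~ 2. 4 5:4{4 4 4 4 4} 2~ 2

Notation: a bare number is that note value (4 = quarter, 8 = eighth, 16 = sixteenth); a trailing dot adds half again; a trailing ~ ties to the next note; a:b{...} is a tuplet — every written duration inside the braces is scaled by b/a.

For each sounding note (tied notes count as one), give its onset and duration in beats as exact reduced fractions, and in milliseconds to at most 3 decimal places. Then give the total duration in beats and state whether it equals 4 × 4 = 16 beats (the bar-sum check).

1) 0.0ms=0b +408.163ms=1b
2) 408.163ms=1b +408.163ms=1b
3) 816.327ms=2b +2040.816ms=5b
4) 2857.143ms=7b +408.163ms=1b
5) 3265.306ms=8b +326.531ms=4/5b
6) 3591.837ms=44/5b +326.531ms=4/5b
7) 3918.367ms=48/5b +326.531ms=4/5b
8) 4244.898ms=52/5b +326.531ms=4/5b
9) 4571.429ms=56/5b +326.531ms=4/5b
10) 4897.959ms=12b +1632.653ms=4b
Σ=16b of 16 (147bpm 4/4) — PASS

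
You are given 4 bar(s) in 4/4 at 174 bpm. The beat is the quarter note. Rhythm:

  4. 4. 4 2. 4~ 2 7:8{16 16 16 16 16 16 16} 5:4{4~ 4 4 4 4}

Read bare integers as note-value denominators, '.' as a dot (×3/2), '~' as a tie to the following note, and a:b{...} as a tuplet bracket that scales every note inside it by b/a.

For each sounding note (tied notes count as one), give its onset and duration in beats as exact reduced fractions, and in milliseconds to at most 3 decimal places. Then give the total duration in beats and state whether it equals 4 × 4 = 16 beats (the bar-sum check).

1) 0.0ms=0b +517.241ms=3/2b
2) 517.241ms=3/2b +517.241ms=3/2b
3) 1034.483ms=3b +344.828ms=1b
4) 1379.31ms=4b +1034.483ms=3b
5) 2413.793ms=7b +1034.483ms=3b
6) 3448.276ms=10b +98.522ms=2/7b
7) 3546.798ms=72/7b +98.522ms=2/7b
8) 3645.32ms=74/7b +98.522ms=2/7b
9) 3743.842ms=76/7b +98.522ms=2/7b
10) 3842.365ms=78/7b +98.522ms=2/7b
11) 3940.887ms=80/7b +98.522ms=2/7b
12) 4039.409ms=82/7b +98.522ms=2/7b
13) 4137.931ms=12b +551.724ms=8/5b
14) 4689.655ms=68/5b +275.862ms=4/5b
15) 4965.517ms=72/5b +275.862ms=4/5b
16) 5241.379ms=76/5b +275.862ms=4/5b
Σ=16b of 16 (174bpm 4/4) — PASS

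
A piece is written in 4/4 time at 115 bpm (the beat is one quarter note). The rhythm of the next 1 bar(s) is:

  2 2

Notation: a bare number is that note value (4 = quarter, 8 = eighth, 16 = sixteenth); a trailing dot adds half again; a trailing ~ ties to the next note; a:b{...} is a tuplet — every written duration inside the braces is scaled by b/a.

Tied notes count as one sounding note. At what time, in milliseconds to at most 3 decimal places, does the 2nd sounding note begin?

1. 0.0ms @ 0 + 1043.478ms (2)
2. 1043.478ms @ 2 + 1043.478ms (2)

note 2 onset = 2b = 1043.478ms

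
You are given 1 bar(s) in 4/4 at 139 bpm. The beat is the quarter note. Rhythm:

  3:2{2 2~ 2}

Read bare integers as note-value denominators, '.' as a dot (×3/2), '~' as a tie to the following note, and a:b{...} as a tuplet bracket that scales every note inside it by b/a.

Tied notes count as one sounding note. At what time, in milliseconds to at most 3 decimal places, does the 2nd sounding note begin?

1. 0.0ms @ 0 + 575.54ms (4/3)
2. 575.54ms @ 4/3 + 1151.079ms (8/3)

note 2 onset = 4/3b = 575.54ms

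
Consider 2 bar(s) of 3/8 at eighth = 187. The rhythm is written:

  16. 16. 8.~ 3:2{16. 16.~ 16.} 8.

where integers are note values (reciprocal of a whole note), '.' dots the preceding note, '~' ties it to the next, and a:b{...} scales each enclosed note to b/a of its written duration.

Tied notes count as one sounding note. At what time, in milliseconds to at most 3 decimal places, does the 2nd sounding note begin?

1. 0.0ms @ 0 + 240.642ms (3/4)
2. 240.642ms @ 3/4 + 240.642ms (3/4)
3. 481.283ms @ 3/2 + 641.711ms (2)
4. 1122.995ms @ 7/2 + 320.856ms (1)
5. 1443.85ms @ 9/2 + 481.283ms (3/2)

note 2 onset = 3/4b = 240.642ms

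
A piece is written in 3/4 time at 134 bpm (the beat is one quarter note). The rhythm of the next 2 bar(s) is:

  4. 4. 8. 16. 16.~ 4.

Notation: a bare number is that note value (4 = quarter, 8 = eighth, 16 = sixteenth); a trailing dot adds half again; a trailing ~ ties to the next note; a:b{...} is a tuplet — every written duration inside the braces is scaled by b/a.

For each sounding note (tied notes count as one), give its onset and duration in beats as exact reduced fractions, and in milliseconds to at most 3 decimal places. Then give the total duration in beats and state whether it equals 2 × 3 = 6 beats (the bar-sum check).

1) 0.0ms=0b +671.642ms=3/2b
2) 671.642ms=3/2b +671.642ms=3/2b
3) 1343.284ms=3b +335.821ms=3/4b
4) 1679.104ms=15/4b +167.91ms=3/8b
5) 1847.015ms=33/8b +839.552ms=15/8b
Σ=6b of 6 (134bpm 3/4) — PASS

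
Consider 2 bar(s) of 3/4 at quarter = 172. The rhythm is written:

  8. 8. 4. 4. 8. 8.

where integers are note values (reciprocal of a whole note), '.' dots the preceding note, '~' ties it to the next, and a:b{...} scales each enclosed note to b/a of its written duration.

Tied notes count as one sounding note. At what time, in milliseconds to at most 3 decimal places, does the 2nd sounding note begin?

1. 0.0ms @ 0 + 261.628ms (3/4)
2. 261.628ms @ 3/4 + 261.628ms (3/4)
3. 523.256ms @ 3/2 + 523.256ms (3/2)
4. 1046.512ms @ 3 + 523.256ms (3/2)
5. 1569.767ms @ 9/2 + 261.628ms (3/4)
6. 1831.395ms @ 21/4 + 261.628ms (3/4)

note 2 onset = 3/4b = 261.628ms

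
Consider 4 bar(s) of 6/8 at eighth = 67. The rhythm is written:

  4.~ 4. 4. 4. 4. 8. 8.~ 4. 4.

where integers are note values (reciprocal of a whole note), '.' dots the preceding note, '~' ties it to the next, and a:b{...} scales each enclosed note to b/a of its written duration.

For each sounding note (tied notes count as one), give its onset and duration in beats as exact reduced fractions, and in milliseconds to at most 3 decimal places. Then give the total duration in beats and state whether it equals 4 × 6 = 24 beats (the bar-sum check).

1) 0.0ms=0b +5373.134ms=6b
2) 5373.134ms=6b +2686.567ms=3b
3) 8059.701ms=9b +2686.567ms=3b
4) 10746.269ms=12b +2686.567ms=3b
5) 13432.836ms=15b +1343.284ms=3/2b
6) 14776.119ms=33/2b +4029.851ms=9/2b
7) 18805.97ms=21b +2686.567ms=3b
Σ=24b of 24 (67bpm 6/8) — PASS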